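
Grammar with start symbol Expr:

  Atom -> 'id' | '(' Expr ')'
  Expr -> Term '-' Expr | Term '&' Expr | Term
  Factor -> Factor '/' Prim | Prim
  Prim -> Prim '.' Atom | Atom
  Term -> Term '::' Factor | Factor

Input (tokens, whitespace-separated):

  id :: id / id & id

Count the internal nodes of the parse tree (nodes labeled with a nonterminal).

[Expr [Term [Term [Factor [Prim [Atom id]]]] :: [Factor [Factor [Prim [Atom id]]] / [Prim [Atom id]]]] & [Expr [Term [Factor [Prim [Atom id]]]]]]

17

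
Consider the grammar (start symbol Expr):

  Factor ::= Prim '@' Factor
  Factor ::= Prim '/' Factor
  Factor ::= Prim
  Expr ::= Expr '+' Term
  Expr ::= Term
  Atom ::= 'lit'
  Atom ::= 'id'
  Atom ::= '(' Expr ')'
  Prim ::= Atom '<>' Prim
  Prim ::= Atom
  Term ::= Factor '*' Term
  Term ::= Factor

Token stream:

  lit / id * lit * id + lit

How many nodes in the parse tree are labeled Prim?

[Expr [Expr [Term [Factor [Prim [Atom lit]] / [Factor [Prim [Atom id]]]] * [Term [Factor [Prim [Atom lit]]] * [Term [Factor [Prim [Atom id]]]]]]] + [Term [Factor [Prim [Atom lit]]]]]

5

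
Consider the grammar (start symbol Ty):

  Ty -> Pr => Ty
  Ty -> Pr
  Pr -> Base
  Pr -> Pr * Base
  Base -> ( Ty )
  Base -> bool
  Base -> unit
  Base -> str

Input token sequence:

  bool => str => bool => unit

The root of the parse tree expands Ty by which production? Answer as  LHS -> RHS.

[Ty [Pr [Base bool]] => [Ty [Pr [Base str]] => [Ty [Pr [Base bool]] => [Ty [Pr [Base unit]]]]]]

Ty -> Pr => Ty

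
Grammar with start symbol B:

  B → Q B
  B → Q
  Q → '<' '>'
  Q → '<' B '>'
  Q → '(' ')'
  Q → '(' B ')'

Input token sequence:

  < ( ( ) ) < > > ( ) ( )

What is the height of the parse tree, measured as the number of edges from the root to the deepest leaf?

[B [Q < [B [Q ( [B [Q ( )]] )] [B [Q < >]]] >] [B [Q ( )] [B [Q ( )]]]]

6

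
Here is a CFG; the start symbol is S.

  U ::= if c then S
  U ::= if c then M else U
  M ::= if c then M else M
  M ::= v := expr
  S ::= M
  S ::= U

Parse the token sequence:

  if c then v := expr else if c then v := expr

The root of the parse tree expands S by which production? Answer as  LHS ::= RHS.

S ::= U

[S [U if c then [M v := expr] else [U if c then [S [M v := expr]]]]]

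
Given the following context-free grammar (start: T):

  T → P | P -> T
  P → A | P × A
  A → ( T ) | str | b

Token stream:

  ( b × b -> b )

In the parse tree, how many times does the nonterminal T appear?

[T [P [A ( [T [P [P [A b]] × [A b]] -> [T [P [A b]]]] )]]]

3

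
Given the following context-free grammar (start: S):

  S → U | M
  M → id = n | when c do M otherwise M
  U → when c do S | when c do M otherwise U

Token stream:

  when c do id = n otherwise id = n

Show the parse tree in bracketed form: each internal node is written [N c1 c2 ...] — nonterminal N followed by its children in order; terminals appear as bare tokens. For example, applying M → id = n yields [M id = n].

[S [M when c do [M id = n] otherwise [M id = n]]]

S
M
when c do M otherwise M
when c do id = n otherwise M
when c do id = n otherwise id = n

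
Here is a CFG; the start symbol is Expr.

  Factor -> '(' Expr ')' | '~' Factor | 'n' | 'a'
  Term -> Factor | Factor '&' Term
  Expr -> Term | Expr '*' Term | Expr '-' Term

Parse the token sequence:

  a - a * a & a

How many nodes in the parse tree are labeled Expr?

[Expr [Expr [Expr [Term [Factor a]]] - [Term [Factor a]]] * [Term [Factor a] & [Term [Factor a]]]]

3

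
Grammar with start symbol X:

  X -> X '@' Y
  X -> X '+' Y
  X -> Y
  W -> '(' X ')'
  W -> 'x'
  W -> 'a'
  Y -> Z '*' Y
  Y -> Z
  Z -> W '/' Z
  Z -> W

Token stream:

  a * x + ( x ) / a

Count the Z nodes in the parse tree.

[X [X [Y [Z [W a]] * [Y [Z [W x]]]]] + [Y [Z [W ( [X [Y [Z [W x]]]] )] / [Z [W a]]]]]

5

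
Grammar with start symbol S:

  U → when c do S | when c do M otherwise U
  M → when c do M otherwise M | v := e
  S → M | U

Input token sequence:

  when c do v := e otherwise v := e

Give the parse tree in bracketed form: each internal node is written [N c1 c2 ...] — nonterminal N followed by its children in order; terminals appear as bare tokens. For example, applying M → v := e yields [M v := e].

[S [M when c do [M v := e] otherwise [M v := e]]]

S
M
when c do M otherwise M
when c do v := e otherwise M
when c do v := e otherwise v := e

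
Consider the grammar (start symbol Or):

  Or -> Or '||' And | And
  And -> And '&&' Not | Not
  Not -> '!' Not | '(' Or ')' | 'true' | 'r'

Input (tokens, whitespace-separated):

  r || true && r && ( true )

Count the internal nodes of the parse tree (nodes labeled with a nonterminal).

13

[Or [Or [And [Not r]]] || [And [And [And [Not true]] && [Not r]] && [Not ( [Or [And [Not true]]] )]]]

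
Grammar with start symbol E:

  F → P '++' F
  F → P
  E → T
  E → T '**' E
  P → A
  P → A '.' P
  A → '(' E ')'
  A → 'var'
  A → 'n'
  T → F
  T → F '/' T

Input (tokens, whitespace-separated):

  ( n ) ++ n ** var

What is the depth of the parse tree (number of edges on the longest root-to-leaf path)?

[E [T [F [P [A ( [E [T [F [P [A n]]]]] )]] ++ [F [P [A n]]]]] ** [E [T [F [P [A var]]]]]]

10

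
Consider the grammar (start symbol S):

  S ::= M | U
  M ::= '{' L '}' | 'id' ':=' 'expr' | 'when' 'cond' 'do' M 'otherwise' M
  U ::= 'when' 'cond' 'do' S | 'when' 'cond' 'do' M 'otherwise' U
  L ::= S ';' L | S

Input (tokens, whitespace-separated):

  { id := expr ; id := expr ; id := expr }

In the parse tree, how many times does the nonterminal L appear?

3

[S [M { [L [S [M id := expr]] ; [L [S [M id := expr]] ; [L [S [M id := expr]]]]] }]]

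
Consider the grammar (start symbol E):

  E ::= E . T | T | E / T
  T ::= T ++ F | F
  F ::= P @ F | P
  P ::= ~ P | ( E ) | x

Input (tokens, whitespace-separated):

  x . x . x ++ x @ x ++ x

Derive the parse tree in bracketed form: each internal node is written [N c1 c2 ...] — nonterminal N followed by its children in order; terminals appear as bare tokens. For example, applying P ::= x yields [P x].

E
E . T
E . T . T
T . T . T
F . T . T
P . T . T
x . T . T
x . F . T
x . P . T
x . x . T
x . x . T ++ F
x . x . T ++ F ++ F
x . x . F ++ F ++ F
x . x . P ++ F ++ F
x . x . x ++ F ++ F
x . x . x ++ P @ F ++ F
x . x . x ++ x @ F ++ F
x . x . x ++ x @ P ++ F
x . x . x ++ x @ x ++ F
x . x . x ++ x @ x ++ P
x . x . x ++ x @ x ++ x

[E [E [E [T [F [P x]]]] . [T [F [P x]]]] . [T [T [T [F [P x]]] ++ [F [P x] @ [F [P x]]]] ++ [F [P x]]]]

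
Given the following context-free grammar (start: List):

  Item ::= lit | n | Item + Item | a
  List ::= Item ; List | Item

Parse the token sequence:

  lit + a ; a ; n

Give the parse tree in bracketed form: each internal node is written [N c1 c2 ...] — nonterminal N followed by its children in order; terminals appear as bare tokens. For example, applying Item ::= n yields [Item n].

List
Item ; List
Item + Item ; List
lit + Item ; List
lit + a ; List
lit + a ; Item ; List
lit + a ; a ; List
lit + a ; a ; Item
lit + a ; a ; n

[List [Item [Item lit] + [Item a]] ; [List [Item a] ; [List [Item n]]]]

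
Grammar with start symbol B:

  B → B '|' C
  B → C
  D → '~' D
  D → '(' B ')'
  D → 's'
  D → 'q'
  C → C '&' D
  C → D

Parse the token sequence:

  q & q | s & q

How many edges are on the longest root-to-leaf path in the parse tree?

5

[B [B [C [C [D q]] & [D q]]] | [C [C [D s]] & [D q]]]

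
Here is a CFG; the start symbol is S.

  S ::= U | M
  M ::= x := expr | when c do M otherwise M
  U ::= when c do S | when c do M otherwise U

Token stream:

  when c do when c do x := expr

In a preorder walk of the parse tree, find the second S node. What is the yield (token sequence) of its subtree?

[S [U when c do [S [U when c do [S [M x := expr]]]]]]

when c do x := expr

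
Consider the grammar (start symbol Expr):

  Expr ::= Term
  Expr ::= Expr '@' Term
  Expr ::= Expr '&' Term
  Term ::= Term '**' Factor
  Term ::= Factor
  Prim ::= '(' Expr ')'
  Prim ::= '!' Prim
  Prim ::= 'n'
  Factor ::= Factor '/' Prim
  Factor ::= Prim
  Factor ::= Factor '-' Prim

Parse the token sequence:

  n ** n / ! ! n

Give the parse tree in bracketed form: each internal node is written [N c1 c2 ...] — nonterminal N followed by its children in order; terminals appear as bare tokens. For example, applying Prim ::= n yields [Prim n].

Expr
Term
Term ** Factor
Factor ** Factor
Prim ** Factor
n ** Factor
n ** Factor / Prim
n ** Prim / Prim
n ** n / Prim
n ** n / ! Prim
n ** n / ! ! Prim
n ** n / ! ! n

[Expr [Term [Term [Factor [Prim n]]] ** [Factor [Factor [Prim n]] / [Prim ! [Prim ! [Prim n]]]]]]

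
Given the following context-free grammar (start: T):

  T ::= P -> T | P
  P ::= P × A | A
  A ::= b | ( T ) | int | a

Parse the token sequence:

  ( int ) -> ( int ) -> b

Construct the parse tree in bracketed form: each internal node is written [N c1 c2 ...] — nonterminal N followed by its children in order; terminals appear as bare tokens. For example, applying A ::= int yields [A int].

[T [P [A ( [T [P [A int]]] )]] -> [T [P [A ( [T [P [A int]]] )]] -> [T [P [A b]]]]]

T
P -> T
A -> T
( T ) -> T
( P ) -> T
( A ) -> T
( int ) -> T
( int ) -> P -> T
( int ) -> A -> T
( int ) -> ( T ) -> T
( int ) -> ( P ) -> T
( int ) -> ( A ) -> T
( int ) -> ( int ) -> T
( int ) -> ( int ) -> P
( int ) -> ( int ) -> A
( int ) -> ( int ) -> b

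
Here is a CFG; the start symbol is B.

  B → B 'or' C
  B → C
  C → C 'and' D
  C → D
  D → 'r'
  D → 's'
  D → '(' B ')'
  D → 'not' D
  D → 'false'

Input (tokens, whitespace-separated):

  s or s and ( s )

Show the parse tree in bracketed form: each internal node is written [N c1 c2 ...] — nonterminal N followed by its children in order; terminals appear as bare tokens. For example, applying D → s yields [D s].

[B [B [C [D s]]] or [C [C [D s]] and [D ( [B [C [D s]]] )]]]

B
B or C
C or C
D or C
s or C
s or C and D
s or D and D
s or s and D
s or s and ( B )
s or s and ( C )
s or s and ( D )
s or s and ( s )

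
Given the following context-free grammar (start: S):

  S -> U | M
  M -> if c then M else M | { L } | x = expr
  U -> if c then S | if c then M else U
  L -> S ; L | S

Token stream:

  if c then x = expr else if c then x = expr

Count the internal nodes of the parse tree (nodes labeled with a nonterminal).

6

[S [U if c then [M x = expr] else [U if c then [S [M x = expr]]]]]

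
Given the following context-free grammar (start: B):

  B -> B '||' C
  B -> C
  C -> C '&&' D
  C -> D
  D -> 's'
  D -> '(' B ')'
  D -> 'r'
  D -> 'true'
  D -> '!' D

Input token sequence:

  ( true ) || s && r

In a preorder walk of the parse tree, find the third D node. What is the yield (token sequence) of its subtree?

[B [B [C [D ( [B [C [D true]]] )]]] || [C [C [D s]] && [D r]]]

s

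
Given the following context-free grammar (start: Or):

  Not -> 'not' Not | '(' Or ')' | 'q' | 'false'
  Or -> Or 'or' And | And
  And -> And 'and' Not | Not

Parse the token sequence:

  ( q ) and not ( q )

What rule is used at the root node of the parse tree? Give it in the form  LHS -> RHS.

[Or [And [And [Not ( [Or [And [Not q]]] )]] and [Not not [Not ( [Or [And [Not q]]] )]]]]

Or -> And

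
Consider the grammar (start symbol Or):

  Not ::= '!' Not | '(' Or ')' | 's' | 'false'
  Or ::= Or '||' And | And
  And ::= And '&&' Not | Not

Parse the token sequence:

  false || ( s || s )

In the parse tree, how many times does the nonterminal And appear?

4

[Or [Or [And [Not false]]] || [And [Not ( [Or [Or [And [Not s]]] || [And [Not s]]] )]]]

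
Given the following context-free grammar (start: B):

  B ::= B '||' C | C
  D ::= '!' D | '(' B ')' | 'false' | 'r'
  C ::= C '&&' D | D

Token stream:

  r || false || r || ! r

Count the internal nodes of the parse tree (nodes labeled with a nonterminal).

13

[B [B [B [B [C [D r]]] || [C [D false]]] || [C [D r]]] || [C [D ! [D r]]]]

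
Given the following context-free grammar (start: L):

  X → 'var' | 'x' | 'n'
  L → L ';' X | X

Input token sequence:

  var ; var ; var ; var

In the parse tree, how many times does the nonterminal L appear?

4

[L [L [L [L [X var]] ; [X var]] ; [X var]] ; [X var]]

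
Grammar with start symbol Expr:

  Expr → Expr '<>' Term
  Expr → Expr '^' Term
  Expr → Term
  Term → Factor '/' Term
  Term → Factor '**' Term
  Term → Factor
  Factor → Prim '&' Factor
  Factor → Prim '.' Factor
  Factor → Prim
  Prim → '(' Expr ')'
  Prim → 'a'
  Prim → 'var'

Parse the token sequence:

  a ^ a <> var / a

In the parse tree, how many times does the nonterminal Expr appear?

[Expr [Expr [Expr [Term [Factor [Prim a]]]] ^ [Term [Factor [Prim a]]]] <> [Term [Factor [Prim var]] / [Term [Factor [Prim a]]]]]

3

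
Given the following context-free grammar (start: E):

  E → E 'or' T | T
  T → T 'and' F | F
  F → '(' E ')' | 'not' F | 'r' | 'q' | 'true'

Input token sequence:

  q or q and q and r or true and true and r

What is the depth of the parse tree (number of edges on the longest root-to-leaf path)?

6

[E [E [E [T [F q]]] or [T [T [T [F q]] and [F q]] and [F r]]] or [T [T [T [F true]] and [F true]] and [F r]]]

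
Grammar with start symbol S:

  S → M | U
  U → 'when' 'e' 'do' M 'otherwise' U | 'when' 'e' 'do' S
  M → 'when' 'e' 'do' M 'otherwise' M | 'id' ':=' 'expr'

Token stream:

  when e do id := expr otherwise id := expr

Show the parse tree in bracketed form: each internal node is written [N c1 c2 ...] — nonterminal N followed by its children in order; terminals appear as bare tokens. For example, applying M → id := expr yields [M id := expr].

[S [M when e do [M id := expr] otherwise [M id := expr]]]

S
M
when e do M otherwise M
when e do id := expr otherwise M
when e do id := expr otherwise id := expr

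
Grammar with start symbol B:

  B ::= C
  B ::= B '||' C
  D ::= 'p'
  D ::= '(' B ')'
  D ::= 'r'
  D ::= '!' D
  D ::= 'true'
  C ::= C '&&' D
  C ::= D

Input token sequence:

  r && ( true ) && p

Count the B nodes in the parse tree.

[B [C [C [C [D r]] && [D ( [B [C [D true]]] )]] && [D p]]]

2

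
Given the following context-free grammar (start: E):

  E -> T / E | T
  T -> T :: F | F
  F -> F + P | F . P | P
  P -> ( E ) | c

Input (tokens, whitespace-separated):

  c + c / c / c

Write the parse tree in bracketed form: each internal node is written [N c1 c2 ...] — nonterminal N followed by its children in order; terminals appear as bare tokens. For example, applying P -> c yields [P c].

E
T / E
F / E
F + P / E
P + P / E
c + P / E
c + c / E
c + c / T / E
c + c / F / E
c + c / P / E
c + c / c / E
c + c / c / T
c + c / c / F
c + c / c / P
c + c / c / c

[E [T [F [F [P c]] + [P c]]] / [E [T [F [P c]]] / [E [T [F [P c]]]]]]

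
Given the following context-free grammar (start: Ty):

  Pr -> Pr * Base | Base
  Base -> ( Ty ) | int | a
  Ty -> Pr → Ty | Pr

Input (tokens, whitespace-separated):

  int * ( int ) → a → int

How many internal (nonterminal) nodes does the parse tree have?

[Ty [Pr [Pr [Base int]] * [Base ( [Ty [Pr [Base int]]] )]] → [Ty [Pr [Base a]] → [Ty [Pr [Base int]]]]]

14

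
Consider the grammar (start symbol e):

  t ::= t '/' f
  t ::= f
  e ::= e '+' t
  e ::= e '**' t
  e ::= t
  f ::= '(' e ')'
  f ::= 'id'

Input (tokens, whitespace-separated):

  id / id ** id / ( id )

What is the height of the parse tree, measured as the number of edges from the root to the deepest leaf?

6

[e [e [t [t [f id]] / [f id]]] ** [t [t [f id]] / [f ( [e [t [f id]]] )]]]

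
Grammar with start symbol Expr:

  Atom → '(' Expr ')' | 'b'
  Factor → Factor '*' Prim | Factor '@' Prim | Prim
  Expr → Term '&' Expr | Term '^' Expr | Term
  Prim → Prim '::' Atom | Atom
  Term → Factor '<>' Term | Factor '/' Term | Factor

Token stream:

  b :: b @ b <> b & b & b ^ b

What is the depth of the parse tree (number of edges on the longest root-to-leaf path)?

8

[Expr [Term [Factor [Factor [Prim [Prim [Atom b]] :: [Atom b]]] @ [Prim [Atom b]]] <> [Term [Factor [Prim [Atom b]]]]] & [Expr [Term [Factor [Prim [Atom b]]]] & [Expr [Term [Factor [Prim [Atom b]]]] ^ [Expr [Term [Factor [Prim [Atom b]]]]]]]]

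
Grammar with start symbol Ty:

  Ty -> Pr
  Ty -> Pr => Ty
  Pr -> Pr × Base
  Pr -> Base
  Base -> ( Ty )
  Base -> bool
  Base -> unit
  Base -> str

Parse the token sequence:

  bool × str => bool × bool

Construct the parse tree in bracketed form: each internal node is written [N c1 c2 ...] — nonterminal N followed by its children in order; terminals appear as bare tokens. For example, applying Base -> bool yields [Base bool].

Ty
Pr => Ty
Pr × Base => Ty
Base × Base => Ty
bool × Base => Ty
bool × str => Ty
bool × str => Pr
bool × str => Pr × Base
bool × str => Base × Base
bool × str => bool × Base
bool × str => bool × bool

[Ty [Pr [Pr [Base bool]] × [Base str]] => [Ty [Pr [Pr [Base bool]] × [Base bool]]]]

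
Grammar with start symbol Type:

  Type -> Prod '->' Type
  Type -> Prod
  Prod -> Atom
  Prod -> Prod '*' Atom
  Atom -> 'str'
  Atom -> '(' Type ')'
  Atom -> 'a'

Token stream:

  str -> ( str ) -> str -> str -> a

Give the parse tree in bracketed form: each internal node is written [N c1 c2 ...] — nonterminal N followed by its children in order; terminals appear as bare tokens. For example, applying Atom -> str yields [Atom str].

[Type [Prod [Atom str]] -> [Type [Prod [Atom ( [Type [Prod [Atom str]]] )]] -> [Type [Prod [Atom str]] -> [Type [Prod [Atom str]] -> [Type [Prod [Atom a]]]]]]]

Type
Prod -> Type
Atom -> Type
str -> Type
str -> Prod -> Type
str -> Atom -> Type
str -> ( Type ) -> Type
str -> ( Prod ) -> Type
str -> ( Atom ) -> Type
str -> ( str ) -> Type
str -> ( str ) -> Prod -> Type
str -> ( str ) -> Atom -> Type
str -> ( str ) -> str -> Type
str -> ( str ) -> str -> Prod -> Type
str -> ( str ) -> str -> Atom -> Type
str -> ( str ) -> str -> str -> Type
str -> ( str ) -> str -> str -> Prod
str -> ( str ) -> str -> str -> Atom
str -> ( str ) -> str -> str -> a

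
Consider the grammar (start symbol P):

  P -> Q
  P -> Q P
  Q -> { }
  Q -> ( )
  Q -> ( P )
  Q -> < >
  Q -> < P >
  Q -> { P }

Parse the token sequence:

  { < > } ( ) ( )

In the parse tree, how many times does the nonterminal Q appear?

4

[P [Q { [P [Q < >]] }] [P [Q ( )] [P [Q ( )]]]]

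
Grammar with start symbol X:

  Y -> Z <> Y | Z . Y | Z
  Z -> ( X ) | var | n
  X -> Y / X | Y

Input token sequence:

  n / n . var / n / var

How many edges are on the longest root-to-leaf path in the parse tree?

6

[X [Y [Z n]] / [X [Y [Z n] . [Y [Z var]]] / [X [Y [Z n]] / [X [Y [Z var]]]]]]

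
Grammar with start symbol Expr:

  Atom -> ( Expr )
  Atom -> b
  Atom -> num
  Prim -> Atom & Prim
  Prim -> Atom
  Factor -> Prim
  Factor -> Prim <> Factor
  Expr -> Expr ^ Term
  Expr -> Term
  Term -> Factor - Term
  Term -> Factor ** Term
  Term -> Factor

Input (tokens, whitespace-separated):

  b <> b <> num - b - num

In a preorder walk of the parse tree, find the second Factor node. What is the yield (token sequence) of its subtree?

[Expr [Term [Factor [Prim [Atom b]] <> [Factor [Prim [Atom b]] <> [Factor [Prim [Atom num]]]]] - [Term [Factor [Prim [Atom b]]] - [Term [Factor [Prim [Atom num]]]]]]]

b <> num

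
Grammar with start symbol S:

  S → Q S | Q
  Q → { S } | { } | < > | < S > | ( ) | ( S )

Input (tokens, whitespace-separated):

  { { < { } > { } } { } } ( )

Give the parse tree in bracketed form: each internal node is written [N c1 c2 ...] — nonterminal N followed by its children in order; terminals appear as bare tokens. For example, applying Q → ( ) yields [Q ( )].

S
Q S
{ S } S
{ Q S } S
{ { S } S } S
{ { Q S } S } S
{ { < S > S } S } S
{ { < Q > S } S } S
{ { < { } > S } S } S
{ { < { } > Q } S } S
{ { < { } > { } } S } S
{ { < { } > { } } Q } S
{ { < { } > { } } { } } S
{ { < { } > { } } { } } Q
{ { < { } > { } } { } } ( )

[S [Q { [S [Q { [S [Q < [S [Q { }]] >] [S [Q { }]]] }] [S [Q { }]]] }] [S [Q ( )]]]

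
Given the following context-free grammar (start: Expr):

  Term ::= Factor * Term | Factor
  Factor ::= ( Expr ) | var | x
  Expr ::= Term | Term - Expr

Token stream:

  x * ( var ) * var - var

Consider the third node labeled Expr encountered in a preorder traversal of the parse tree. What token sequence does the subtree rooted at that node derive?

[Expr [Term [Factor x] * [Term [Factor ( [Expr [Term [Factor var]]] )] * [Term [Factor var]]]] - [Expr [Term [Factor var]]]]

var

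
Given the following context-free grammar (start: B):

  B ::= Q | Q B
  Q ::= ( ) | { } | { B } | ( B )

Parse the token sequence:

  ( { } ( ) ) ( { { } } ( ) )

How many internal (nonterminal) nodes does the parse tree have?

[B [Q ( [B [Q { }] [B [Q ( )]]] )] [B [Q ( [B [Q { [B [Q { }]] }] [B [Q ( )]]] )]]]

14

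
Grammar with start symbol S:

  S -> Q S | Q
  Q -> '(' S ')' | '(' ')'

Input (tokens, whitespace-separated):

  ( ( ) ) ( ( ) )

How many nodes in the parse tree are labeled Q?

[S [Q ( [S [Q ( )]] )] [S [Q ( [S [Q ( )]] )]]]

4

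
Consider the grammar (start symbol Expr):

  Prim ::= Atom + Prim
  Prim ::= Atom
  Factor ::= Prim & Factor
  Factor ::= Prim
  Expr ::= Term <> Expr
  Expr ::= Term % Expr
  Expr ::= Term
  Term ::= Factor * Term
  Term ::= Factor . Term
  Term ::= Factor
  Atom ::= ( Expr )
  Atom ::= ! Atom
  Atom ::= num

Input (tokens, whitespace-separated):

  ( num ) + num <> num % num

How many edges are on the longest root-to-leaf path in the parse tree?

[Expr [Term [Factor [Prim [Atom ( [Expr [Term [Factor [Prim [Atom num]]]]] )] + [Prim [Atom num]]]]] <> [Expr [Term [Factor [Prim [Atom num]]]] % [Expr [Term [Factor [Prim [Atom num]]]]]]]

10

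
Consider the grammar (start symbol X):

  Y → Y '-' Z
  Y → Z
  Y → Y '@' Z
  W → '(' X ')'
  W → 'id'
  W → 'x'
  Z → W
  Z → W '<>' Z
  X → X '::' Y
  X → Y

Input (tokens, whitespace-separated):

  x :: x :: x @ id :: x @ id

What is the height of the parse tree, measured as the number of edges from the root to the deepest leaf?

[X [X [X [X [Y [Z [W x]]]] :: [Y [Z [W x]]]] :: [Y [Y [Z [W x]]] @ [Z [W id]]]] :: [Y [Y [Z [W x]]] @ [Z [W id]]]]

7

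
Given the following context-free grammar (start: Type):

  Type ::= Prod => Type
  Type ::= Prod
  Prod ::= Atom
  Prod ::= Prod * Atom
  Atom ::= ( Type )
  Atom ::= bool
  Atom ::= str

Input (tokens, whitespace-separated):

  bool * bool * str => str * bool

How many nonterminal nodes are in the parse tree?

[Type [Prod [Prod [Prod [Atom bool]] * [Atom bool]] * [Atom str]] => [Type [Prod [Prod [Atom str]] * [Atom bool]]]]

12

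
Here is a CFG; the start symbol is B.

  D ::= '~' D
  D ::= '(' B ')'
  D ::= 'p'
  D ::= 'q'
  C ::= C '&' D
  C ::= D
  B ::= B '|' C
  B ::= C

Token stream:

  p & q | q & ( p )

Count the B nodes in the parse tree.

[B [B [C [C [D p]] & [D q]]] | [C [C [D q]] & [D ( [B [C [D p]]] )]]]

3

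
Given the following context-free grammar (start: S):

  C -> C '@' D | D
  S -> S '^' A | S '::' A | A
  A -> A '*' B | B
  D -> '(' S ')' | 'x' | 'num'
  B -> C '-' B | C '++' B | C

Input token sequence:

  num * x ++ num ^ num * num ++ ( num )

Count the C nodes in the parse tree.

[S [S [A [A [B [C [D num]]]] * [B [C [D x]] ++ [B [C [D num]]]]]] ^ [A [A [B [C [D num]]]] * [B [C [D num]] ++ [B [C [D ( [S [A [B [C [D num]]]]] )]]]]]]

7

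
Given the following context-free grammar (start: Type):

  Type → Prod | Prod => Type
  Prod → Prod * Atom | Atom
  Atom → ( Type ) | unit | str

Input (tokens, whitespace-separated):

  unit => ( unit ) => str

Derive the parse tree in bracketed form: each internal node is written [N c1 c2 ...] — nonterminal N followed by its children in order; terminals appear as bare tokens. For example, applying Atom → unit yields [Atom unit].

Type
Prod => Type
Atom => Type
unit => Type
unit => Prod => Type
unit => Atom => Type
unit => ( Type ) => Type
unit => ( Prod ) => Type
unit => ( Atom ) => Type
unit => ( unit ) => Type
unit => ( unit ) => Prod
unit => ( unit ) => Atom
unit => ( unit ) => str

[Type [Prod [Atom unit]] => [Type [Prod [Atom ( [Type [Prod [Atom unit]]] )]] => [Type [Prod [Atom str]]]]]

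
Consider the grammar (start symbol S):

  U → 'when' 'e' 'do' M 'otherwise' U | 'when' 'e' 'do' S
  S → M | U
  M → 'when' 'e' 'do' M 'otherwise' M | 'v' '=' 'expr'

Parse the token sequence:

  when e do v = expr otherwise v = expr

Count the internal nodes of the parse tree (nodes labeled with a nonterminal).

4

[S [M when e do [M v = expr] otherwise [M v = expr]]]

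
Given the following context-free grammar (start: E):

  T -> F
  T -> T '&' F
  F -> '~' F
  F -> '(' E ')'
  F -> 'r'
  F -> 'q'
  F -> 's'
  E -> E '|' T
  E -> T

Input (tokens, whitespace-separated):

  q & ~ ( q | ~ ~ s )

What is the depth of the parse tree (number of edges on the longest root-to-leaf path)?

[E [T [T [F q]] & [F ~ [F ( [E [E [T [F q]]] | [T [F ~ [F ~ [F s]]]]] )]]]]

9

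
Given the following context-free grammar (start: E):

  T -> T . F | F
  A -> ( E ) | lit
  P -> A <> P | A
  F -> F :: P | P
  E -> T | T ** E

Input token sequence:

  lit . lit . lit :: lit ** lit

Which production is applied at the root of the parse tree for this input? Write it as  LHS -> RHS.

E -> T ** E

[E [T [T [T [F [P [A lit]]]] . [F [P [A lit]]]] . [F [F [P [A lit]]] :: [P [A lit]]]] ** [E [T [F [P [A lit]]]]]]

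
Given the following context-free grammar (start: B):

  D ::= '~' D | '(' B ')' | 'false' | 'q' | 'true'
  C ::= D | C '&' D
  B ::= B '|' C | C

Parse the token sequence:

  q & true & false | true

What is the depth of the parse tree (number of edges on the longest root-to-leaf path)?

6

[B [B [C [C [C [D q]] & [D true]] & [D false]]] | [C [D true]]]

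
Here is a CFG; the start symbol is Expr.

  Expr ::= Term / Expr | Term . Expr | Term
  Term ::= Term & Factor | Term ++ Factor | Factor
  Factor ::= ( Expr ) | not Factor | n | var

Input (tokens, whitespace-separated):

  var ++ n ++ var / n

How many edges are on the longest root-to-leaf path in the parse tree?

5

[Expr [Term [Term [Term [Factor var]] ++ [Factor n]] ++ [Factor var]] / [Expr [Term [Factor n]]]]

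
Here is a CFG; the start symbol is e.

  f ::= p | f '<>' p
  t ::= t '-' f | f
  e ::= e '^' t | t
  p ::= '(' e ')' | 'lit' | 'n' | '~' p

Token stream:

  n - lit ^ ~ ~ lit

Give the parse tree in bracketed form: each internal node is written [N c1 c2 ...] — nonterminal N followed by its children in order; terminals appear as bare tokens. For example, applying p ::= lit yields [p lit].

e
e ^ t
t ^ t
t - f ^ t
f - f ^ t
p - f ^ t
n - f ^ t
n - p ^ t
n - lit ^ t
n - lit ^ f
n - lit ^ p
n - lit ^ ~ p
n - lit ^ ~ ~ p
n - lit ^ ~ ~ lit

[e [e [t [t [f [p n]]] - [f [p lit]]]] ^ [t [f [p ~ [p ~ [p lit]]]]]]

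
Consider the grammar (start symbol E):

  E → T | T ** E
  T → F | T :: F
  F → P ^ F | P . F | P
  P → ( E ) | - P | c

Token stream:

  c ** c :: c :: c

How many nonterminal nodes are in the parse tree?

14

[E [T [F [P c]]] ** [E [T [T [T [F [P c]]] :: [F [P c]]] :: [F [P c]]]]]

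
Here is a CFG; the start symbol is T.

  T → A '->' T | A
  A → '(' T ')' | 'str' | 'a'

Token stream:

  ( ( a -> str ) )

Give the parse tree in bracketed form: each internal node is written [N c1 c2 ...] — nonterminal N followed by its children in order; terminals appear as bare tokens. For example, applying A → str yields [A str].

T
A
( T )
( A )
( ( T ) )
( ( A -> T ) )
( ( a -> T ) )
( ( a -> A ) )
( ( a -> str ) )

[T [A ( [T [A ( [T [A a] -> [T [A str]]] )]] )]]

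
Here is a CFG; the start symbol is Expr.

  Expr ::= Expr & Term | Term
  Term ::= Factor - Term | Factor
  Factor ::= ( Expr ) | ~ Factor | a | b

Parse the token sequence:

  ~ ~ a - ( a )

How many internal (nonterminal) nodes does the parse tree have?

10

[Expr [Term [Factor ~ [Factor ~ [Factor a]]] - [Term [Factor ( [Expr [Term [Factor a]]] )]]]]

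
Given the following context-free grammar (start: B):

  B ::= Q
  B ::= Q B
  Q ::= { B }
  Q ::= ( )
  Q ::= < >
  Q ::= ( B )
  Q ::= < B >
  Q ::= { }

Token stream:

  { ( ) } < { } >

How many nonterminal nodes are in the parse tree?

[B [Q { [B [Q ( )]] }] [B [Q < [B [Q { }]] >]]]

8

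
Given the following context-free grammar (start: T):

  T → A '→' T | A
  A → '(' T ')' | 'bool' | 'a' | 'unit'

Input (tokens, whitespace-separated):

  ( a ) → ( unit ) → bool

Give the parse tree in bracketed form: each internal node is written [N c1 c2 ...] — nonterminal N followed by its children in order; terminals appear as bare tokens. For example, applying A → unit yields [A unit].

T
A → T
( T ) → T
( A ) → T
( a ) → T
( a ) → A → T
( a ) → ( T ) → T
( a ) → ( A ) → T
( a ) → ( unit ) → T
( a ) → ( unit ) → A
( a ) → ( unit ) → bool

[T [A ( [T [A a]] )] → [T [A ( [T [A unit]] )] → [T [A bool]]]]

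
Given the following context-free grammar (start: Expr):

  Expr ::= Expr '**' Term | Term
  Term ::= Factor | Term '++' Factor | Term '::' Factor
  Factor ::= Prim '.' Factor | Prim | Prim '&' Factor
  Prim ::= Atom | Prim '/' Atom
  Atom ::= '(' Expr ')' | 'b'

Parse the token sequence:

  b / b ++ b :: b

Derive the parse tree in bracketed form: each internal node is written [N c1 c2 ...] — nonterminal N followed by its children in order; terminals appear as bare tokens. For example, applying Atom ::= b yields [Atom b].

Expr
Term
Term :: Factor
Term ++ Factor :: Factor
Factor ++ Factor :: Factor
Prim ++ Factor :: Factor
Prim / Atom ++ Factor :: Factor
Atom / Atom ++ Factor :: Factor
b / Atom ++ Factor :: Factor
b / b ++ Factor :: Factor
b / b ++ Prim :: Factor
b / b ++ Atom :: Factor
b / b ++ b :: Factor
b / b ++ b :: Prim
b / b ++ b :: Atom
b / b ++ b :: b

[Expr [Term [Term [Term [Factor [Prim [Prim [Atom b]] / [Atom b]]]] ++ [Factor [Prim [Atom b]]]] :: [Factor [Prim [Atom b]]]]]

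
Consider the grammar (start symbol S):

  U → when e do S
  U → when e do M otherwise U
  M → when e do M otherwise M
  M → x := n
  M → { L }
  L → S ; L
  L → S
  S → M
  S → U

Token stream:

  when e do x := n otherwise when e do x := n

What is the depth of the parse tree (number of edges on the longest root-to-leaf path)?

5

[S [U when e do [M x := n] otherwise [U when e do [S [M x := n]]]]]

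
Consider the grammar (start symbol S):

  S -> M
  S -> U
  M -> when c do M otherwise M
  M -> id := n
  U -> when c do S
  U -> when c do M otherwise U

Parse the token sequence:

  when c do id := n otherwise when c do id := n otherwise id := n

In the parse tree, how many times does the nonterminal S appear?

[S [M when c do [M id := n] otherwise [M when c do [M id := n] otherwise [M id := n]]]]

1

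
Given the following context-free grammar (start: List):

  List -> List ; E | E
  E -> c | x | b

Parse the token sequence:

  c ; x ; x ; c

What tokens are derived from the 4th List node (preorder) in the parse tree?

c

[List [List [List [List [E c]] ; [E x]] ; [E x]] ; [E c]]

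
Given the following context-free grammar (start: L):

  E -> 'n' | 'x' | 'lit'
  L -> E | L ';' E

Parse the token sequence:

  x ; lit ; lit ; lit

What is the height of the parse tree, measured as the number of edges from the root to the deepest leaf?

5

[L [L [L [L [E x]] ; [E lit]] ; [E lit]] ; [E lit]]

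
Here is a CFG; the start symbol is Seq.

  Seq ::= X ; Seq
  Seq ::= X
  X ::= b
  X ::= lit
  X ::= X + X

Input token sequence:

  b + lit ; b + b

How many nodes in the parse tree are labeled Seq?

2

[Seq [X [X b] + [X lit]] ; [Seq [X [X b] + [X b]]]]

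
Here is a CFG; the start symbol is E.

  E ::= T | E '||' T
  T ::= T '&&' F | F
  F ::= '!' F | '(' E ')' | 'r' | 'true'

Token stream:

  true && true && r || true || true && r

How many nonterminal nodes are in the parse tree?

[E [E [E [T [T [T [F true]] && [F true]] && [F r]]] || [T [F true]]] || [T [T [F true]] && [F r]]]

15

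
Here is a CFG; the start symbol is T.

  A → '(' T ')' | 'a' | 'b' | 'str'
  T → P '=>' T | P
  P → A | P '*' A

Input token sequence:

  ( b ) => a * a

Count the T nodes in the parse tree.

3

[T [P [A ( [T [P [A b]]] )]] => [T [P [P [A a]] * [A a]]]]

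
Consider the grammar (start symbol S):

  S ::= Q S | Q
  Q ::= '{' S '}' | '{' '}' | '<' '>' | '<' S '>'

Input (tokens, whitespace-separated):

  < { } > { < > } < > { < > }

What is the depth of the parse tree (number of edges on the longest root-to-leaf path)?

[S [Q < [S [Q { }]] >] [S [Q { [S [Q < >]] }] [S [Q < >] [S [Q { [S [Q < >]] }]]]]]

7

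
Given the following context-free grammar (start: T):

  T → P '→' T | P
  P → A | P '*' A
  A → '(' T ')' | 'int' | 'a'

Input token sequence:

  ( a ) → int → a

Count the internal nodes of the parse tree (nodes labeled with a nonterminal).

12

[T [P [A ( [T [P [A a]]] )]] → [T [P [A int]] → [T [P [A a]]]]]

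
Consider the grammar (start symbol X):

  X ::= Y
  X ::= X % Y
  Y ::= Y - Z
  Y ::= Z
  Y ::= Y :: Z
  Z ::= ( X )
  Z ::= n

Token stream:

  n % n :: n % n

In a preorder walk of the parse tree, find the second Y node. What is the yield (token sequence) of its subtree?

n :: n

[X [X [X [Y [Z n]]] % [Y [Y [Z n]] :: [Z n]]] % [Y [Z n]]]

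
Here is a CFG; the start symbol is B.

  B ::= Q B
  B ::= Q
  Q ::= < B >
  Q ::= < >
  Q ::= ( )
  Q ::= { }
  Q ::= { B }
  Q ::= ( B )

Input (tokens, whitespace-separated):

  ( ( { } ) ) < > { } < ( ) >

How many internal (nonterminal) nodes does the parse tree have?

14

[B [Q ( [B [Q ( [B [Q { }]] )]] )] [B [Q < >] [B [Q { }] [B [Q < [B [Q ( )]] >]]]]]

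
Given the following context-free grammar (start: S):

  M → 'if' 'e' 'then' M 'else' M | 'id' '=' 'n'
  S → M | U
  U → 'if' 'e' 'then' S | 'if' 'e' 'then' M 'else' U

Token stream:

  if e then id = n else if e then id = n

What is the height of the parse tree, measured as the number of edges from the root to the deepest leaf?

5

[S [U if e then [M id = n] else [U if e then [S [M id = n]]]]]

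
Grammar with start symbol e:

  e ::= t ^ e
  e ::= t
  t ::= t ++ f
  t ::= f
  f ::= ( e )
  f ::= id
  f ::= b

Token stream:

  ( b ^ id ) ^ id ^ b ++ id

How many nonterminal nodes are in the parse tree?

[e [t [f ( [e [t [f b]] ^ [e [t [f id]]]] )]] ^ [e [t [f id]] ^ [e [t [t [f b]] ++ [f id]]]]]

17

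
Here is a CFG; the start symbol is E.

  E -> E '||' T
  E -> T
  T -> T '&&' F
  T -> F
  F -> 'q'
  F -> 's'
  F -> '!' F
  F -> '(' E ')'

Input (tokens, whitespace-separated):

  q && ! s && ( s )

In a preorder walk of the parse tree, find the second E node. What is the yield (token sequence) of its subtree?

[E [T [T [T [F q]] && [F ! [F s]]] && [F ( [E [T [F s]]] )]]]

s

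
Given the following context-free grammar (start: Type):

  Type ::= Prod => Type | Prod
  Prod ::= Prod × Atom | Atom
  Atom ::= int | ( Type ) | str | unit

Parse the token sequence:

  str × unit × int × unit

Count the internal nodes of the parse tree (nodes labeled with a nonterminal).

9

[Type [Prod [Prod [Prod [Prod [Atom str]] × [Atom unit]] × [Atom int]] × [Atom unit]]]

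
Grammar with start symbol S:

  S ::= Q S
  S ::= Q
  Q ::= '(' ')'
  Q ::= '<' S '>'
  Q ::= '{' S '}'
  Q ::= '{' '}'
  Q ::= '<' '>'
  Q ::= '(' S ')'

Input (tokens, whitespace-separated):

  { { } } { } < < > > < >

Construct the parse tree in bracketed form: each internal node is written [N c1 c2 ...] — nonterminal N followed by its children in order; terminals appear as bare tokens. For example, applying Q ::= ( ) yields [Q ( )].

[S [Q { [S [Q { }]] }] [S [Q { }] [S [Q < [S [Q < >]] >] [S [Q < >]]]]]

S
Q S
{ S } S
{ Q } S
{ { } } S
{ { } } Q S
{ { } } { } S
{ { } } { } Q S
{ { } } { } < S > S
{ { } } { } < Q > S
{ { } } { } < < > > S
{ { } } { } < < > > Q
{ { } } { } < < > > < >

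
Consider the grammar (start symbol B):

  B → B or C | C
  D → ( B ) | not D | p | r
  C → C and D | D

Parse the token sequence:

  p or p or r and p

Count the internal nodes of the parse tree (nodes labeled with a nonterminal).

[B [B [B [C [D p]]] or [C [D p]]] or [C [C [D r]] and [D p]]]

11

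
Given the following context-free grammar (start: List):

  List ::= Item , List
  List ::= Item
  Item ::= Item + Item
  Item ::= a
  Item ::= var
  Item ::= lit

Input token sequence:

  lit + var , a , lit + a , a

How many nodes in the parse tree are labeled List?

4

[List [Item [Item lit] + [Item var]] , [List [Item a] , [List [Item [Item lit] + [Item a]] , [List [Item a]]]]]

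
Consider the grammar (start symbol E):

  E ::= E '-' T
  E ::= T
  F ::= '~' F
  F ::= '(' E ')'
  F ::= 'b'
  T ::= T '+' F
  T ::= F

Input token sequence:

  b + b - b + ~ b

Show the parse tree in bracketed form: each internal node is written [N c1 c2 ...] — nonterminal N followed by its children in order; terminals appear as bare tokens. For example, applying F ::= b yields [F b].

[E [E [T [T [F b]] + [F b]]] - [T [T [F b]] + [F ~ [F b]]]]

E
E - T
T - T
T + F - T
F + F - T
b + F - T
b + b - T
b + b - T + F
b + b - F + F
b + b - b + F
b + b - b + ~ F
b + b - b + ~ b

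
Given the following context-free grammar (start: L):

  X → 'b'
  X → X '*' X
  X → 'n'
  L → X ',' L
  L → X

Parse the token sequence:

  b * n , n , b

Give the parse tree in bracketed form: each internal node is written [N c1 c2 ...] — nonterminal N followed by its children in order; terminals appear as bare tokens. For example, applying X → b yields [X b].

L
X , L
X * X , L
b * X , L
b * n , L
b * n , X , L
b * n , n , L
b * n , n , X
b * n , n , b

[L [X [X b] * [X n]] , [L [X n] , [L [X b]]]]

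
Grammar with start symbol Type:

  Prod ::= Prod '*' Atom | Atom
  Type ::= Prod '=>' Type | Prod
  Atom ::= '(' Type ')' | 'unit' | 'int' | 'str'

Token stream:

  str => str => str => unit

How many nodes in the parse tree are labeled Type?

4

[Type [Prod [Atom str]] => [Type [Prod [Atom str]] => [Type [Prod [Atom str]] => [Type [Prod [Atom unit]]]]]]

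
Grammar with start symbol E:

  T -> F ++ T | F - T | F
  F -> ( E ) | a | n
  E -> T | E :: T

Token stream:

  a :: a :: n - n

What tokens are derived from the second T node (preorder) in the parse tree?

[E [E [E [T [F a]]] :: [T [F a]]] :: [T [F n] - [T [F n]]]]

a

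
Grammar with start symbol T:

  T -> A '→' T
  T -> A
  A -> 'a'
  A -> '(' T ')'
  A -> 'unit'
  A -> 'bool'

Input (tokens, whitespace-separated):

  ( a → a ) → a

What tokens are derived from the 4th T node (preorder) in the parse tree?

a

[T [A ( [T [A a] → [T [A a]]] )] → [T [A a]]]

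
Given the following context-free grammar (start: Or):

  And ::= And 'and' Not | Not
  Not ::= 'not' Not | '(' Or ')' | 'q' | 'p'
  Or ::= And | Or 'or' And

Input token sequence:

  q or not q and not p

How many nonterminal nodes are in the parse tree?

10

[Or [Or [And [Not q]]] or [And [And [Not not [Not q]]] and [Not not [Not p]]]]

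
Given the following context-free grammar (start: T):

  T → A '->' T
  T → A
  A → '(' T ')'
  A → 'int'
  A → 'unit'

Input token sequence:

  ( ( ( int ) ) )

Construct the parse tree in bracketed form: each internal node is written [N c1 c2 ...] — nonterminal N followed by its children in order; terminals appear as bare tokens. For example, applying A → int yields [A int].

[T [A ( [T [A ( [T [A ( [T [A int]] )]] )]] )]]

T
A
( T )
( A )
( ( T ) )
( ( A ) )
( ( ( T ) ) )
( ( ( A ) ) )
( ( ( int ) ) )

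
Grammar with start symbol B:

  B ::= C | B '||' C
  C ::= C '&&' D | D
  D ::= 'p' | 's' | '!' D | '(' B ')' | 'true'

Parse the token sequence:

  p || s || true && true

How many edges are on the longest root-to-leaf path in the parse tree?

5

[B [B [B [C [D p]]] || [C [D s]]] || [C [C [D true]] && [D true]]]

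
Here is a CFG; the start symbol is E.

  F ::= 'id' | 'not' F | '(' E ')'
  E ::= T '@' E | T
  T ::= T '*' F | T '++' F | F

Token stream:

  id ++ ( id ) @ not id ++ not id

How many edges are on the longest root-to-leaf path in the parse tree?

6

[E [T [T [F id]] ++ [F ( [E [T [F id]]] )]] @ [E [T [T [F not [F id]]] ++ [F not [F id]]]]]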